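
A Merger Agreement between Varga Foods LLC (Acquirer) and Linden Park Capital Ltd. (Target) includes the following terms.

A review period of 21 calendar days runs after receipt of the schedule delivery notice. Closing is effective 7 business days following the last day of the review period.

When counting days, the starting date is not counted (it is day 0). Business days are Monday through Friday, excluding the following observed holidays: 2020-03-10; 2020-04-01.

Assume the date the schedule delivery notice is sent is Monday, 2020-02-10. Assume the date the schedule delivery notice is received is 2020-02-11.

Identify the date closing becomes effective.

The last day of the review period: 2020-02-11 + 21 days = 2020-03-03.
The date closing becomes effective: counting 7 business days from Tuesday, 2020-03-03 (Mar 4, Mar 5, Mar 6, Mar 9, Mar 11, Mar 12, Mar 13, skipping weekends and the listed holiday on Mar 10) reaches Friday, 2020-03-13.

2020-03-13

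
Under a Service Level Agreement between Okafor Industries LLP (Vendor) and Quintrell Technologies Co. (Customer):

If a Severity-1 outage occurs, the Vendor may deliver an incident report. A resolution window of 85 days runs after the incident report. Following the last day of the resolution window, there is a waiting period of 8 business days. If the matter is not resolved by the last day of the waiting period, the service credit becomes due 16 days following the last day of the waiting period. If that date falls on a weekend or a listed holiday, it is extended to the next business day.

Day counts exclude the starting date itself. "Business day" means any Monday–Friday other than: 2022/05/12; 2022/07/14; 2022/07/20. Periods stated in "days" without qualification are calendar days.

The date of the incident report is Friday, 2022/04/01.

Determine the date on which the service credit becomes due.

2022/07/22

The last day of the resolution window: 85 calendar days after 2022/04/01 is 2022/06/25.
From Saturday, 2022/06/25, 8 business days (Jun 27, Jun 28, Jun 29, Jun 30, Jul 1, Jul 4, Jul 5, Jul 6, skipping weekends) brings us to Wednesday, 2022/07/06, which is the last day of the waiting period.
Adding 16 calendar days to 2022/07/06 gives 2022/07/22, which is the date on which the service credit becomes due. 2022/07/22 is a Friday and is not a listed holiday, so no roll-forward applies.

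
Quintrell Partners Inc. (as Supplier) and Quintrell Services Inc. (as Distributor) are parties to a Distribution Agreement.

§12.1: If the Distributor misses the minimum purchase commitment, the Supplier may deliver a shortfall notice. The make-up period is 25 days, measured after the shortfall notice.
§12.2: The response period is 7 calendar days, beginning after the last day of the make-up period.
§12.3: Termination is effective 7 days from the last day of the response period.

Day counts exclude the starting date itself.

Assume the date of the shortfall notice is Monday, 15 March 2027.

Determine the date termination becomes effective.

23 April 2027

The last day of the make-up period: 25 calendar days after 15 March 2027 is 9 April 2027.
Adding 7 calendar days to 9 April 2027 gives 16 April 2027, which is the last day of the response period.
The date termination becomes effective: 16 April 2027 + 7 days = 23 April 2027.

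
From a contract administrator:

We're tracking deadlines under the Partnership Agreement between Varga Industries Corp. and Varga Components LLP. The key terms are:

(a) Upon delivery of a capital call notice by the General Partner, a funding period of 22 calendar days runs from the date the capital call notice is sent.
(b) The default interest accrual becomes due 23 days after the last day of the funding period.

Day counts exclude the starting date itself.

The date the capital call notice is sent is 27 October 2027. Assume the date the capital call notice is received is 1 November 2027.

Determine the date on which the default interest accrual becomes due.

11 December 2027

The last day of the funding period: 27 October 2027 + 22 days = 18 November 2027.
The date on which the default interest accrual becomes due: 18 November 2027 + 23 days = 11 December 2027.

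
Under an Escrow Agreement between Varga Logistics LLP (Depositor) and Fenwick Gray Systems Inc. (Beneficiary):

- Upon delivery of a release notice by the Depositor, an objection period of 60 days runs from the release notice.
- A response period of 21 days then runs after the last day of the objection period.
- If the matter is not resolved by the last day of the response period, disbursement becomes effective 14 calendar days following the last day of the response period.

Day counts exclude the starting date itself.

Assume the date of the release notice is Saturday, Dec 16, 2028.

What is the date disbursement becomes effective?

Mar 21, 2029

The last day of the objection period: 60 calendar days after Dec 16, 2028 is Feb 14, 2029.
The last day of the response period: Feb 14, 2029 + 21 days = Mar 7, 2029.
Adding 14 calendar days to Mar 7, 2029 gives Mar 21, 2029, which is the date disbursement becomes effective.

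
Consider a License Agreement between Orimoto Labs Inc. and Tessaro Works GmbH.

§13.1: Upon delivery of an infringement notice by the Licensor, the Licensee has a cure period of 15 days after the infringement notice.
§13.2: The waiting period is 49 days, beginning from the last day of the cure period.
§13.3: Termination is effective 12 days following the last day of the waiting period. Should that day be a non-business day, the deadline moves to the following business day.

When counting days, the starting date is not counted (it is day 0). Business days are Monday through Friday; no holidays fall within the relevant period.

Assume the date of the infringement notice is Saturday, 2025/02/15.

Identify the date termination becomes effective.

The last day of the cure period: 15 calendar days after 2025/02/15 is 2025/03/02.
Adding 49 calendar days to 2025/03/02 gives 2025/04/20, which is the last day of the waiting period.
The date termination becomes effective: 12 calendar days after 2025/04/20 is 2025/05/02. 2025/05/02 is a Friday, so no roll-forward applies.

2025/05/02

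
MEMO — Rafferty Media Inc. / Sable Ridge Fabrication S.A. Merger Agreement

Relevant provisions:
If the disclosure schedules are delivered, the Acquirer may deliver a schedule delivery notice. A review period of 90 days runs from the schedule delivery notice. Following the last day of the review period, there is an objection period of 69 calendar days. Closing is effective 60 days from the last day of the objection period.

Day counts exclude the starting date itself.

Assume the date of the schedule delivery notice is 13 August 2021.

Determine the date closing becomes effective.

Adding 90 calendar days to 13 August 2021 gives 11 November 2021, which is the last day of the review period.
The last day of the objection period: 11 November 2021 + 69 days = 19 January 2022.
The date closing becomes effective: 19 January 2022 + 60 days = 20 March 2022.

20 March 2022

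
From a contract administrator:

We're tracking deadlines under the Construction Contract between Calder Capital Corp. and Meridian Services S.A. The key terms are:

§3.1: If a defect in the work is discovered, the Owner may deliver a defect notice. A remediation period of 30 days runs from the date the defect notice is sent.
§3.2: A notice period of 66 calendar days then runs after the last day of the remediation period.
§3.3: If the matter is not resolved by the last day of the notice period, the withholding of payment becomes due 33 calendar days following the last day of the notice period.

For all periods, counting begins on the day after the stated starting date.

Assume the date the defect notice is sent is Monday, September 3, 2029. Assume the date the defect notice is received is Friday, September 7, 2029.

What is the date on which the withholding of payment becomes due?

The last day of the remediation period: September 3, 2029 + 30 days = October 3, 2029.
The last day of the notice period: October 3, 2029 + 66 days = December 8, 2029.
The date on which the withholding of payment becomes due: 33 calendar days after December 8, 2029 is January 10, 2030.

January 10, 2030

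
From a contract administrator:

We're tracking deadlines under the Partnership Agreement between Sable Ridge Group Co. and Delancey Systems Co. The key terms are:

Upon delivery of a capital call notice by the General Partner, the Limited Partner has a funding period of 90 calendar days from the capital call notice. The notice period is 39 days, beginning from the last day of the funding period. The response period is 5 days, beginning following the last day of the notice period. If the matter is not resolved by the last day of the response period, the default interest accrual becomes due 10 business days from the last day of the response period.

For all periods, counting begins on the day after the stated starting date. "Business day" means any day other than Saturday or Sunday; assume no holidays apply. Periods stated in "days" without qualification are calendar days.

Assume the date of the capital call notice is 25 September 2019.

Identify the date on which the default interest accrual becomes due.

The last day of the funding period: 25 September 2019 + 90 days = 24 December 2019.
The last day of the notice period: 24 December 2019 + 39 days = 1 February 2020.
The last day of the response period: 1 February 2020 + 5 days = 6 February 2020.
The date on which the default interest accrual becomes due: 10 business days after Thursday, 6 February 2020, skipping weekends — Feb 7, Feb 10, Feb 11, Feb 12, Feb 13, Feb 14, Feb 17, Feb 18, Feb 19, Feb 20 — lands on Thursday, 20 February 2020.

20 February 2020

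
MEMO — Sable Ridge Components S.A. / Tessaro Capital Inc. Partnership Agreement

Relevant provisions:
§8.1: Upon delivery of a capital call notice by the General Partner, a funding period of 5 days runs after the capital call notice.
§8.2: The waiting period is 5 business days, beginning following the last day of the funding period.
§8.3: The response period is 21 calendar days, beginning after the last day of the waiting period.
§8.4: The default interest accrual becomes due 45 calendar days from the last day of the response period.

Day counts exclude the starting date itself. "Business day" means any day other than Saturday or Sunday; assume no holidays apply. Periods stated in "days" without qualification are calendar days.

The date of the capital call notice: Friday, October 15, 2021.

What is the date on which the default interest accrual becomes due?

Adding 5 calendar days to October 15, 2021 gives October 20, 2021, which is the last day of the funding period.
The last day of the waiting period: counting 5 business days from Wednesday, October 20, 2021 (Oct 21, Oct 22, Oct 25, Oct 26, Oct 27, skipping weekends) reaches Wednesday, October 27, 2021.
The last day of the response period: 21 calendar days after October 27, 2021 is November 17, 2021.
Adding 45 calendar days to November 17, 2021 gives January 1, 2022, which is the date on which the default interest accrual becomes due.

January 1, 2022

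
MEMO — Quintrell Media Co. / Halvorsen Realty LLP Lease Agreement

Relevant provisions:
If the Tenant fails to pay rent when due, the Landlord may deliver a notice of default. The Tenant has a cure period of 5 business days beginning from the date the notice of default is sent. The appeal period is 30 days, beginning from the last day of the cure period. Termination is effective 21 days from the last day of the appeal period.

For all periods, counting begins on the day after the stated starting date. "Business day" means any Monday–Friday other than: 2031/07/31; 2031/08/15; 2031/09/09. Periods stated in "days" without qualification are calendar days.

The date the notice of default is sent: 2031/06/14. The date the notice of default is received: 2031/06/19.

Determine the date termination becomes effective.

From Saturday, 2031/06/14, 5 business days (Jun 16, Jun 17, Jun 18, Jun 19, Jun 20, skipping weekends) brings us to Friday, 2031/06/20, which is the last day of the cure period.
The last day of the appeal period: 30 calendar days after 2031/06/20 is 2031/07/20.
Adding 21 calendar days to 2031/07/20 gives 2031/08/10, which is the date termination becomes effective.

2031/08/10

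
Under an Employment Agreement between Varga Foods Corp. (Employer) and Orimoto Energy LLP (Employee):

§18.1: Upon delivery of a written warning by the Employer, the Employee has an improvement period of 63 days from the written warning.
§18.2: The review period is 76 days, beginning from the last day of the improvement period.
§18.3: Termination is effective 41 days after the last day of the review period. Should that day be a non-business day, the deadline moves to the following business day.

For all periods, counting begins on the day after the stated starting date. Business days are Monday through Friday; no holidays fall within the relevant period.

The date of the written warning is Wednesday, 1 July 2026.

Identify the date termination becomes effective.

The last day of the improvement period: 63 calendar days after 1 July 2026 is 2 September 2026.
The last day of the review period: 76 calendar days after 2 September 2026 is 17 November 2026.
Adding 41 calendar days to 17 November 2026 gives 28 December 2026, which is the date termination becomes effective. 28 December 2026 is a Monday, so no roll-forward applies.

28 December 2026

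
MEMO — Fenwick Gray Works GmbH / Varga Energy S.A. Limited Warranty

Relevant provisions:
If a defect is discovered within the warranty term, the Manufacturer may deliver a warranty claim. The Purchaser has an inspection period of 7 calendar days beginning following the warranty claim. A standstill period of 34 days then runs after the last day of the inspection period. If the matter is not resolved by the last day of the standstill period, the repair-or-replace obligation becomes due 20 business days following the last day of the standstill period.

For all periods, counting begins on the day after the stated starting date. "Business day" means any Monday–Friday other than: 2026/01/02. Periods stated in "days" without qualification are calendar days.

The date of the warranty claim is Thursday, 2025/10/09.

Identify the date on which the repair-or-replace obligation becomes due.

2025/12/17

The last day of the inspection period: 2025/10/09 + 7 days = 2025/10/16.
The last day of the standstill period: 2025/10/16 + 34 days = 2025/11/19.
The date on which the repair-or-replace obligation becomes due: 20 business days after Wednesday, 2025/11/19, skipping weekends — Nov 20, Nov 21, Nov 24, Nov 25, …, Dec 15, Dec 16, Dec 17 — lands on Wednesday, 2025/12/17.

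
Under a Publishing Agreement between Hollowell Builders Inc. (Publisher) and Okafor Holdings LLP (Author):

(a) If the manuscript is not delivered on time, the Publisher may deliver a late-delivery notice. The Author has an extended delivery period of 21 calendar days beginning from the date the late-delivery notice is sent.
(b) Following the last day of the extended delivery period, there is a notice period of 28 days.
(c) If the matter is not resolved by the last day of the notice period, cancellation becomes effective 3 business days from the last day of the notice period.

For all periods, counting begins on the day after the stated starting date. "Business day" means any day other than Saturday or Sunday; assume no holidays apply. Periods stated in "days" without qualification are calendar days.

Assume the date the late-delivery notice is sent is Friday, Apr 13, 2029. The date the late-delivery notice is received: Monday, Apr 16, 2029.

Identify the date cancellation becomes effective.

Adding 21 calendar days to Apr 13, 2029 gives May 4, 2029, which is the last day of the extended delivery period.
The last day of the notice period: May 4, 2029 + 28 days = Jun 1, 2029.
The date cancellation becomes effective: 3 business days after Friday, Jun 1, 2029, skipping weekends — Jun 4, Jun 5, Jun 6 — lands on Wednesday, Jun 6, 2029.

Jun 6, 2029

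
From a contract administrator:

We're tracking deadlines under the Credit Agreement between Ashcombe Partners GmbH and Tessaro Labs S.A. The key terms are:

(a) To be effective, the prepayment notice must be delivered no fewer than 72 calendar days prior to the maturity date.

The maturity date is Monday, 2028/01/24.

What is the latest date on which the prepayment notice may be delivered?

Counting back 72 calendar days from 2028/01/24 gives 2027/11/13.

2027/11/13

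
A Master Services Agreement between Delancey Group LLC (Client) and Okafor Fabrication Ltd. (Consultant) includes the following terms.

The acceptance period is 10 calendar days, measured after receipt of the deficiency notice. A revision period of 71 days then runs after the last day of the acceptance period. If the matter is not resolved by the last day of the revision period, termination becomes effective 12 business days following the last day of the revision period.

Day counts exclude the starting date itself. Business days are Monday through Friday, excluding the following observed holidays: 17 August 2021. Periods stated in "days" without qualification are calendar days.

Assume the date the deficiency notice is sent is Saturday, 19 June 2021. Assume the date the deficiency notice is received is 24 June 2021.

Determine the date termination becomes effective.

29 September 2021

Adding 10 calendar days to 24 June 2021 gives 4 July 2021, which is the last day of the acceptance period.
The last day of the revision period: 71 calendar days after 4 July 2021 is 13 September 2021.
The date termination becomes effective: counting 12 business days from Monday, 13 September 2021 (Sep 14, Sep 15, Sep 16, Sep 17, …, Sep 27, Sep 28, Sep 29, skipping weekends) reaches Wednesday, 29 September 2021.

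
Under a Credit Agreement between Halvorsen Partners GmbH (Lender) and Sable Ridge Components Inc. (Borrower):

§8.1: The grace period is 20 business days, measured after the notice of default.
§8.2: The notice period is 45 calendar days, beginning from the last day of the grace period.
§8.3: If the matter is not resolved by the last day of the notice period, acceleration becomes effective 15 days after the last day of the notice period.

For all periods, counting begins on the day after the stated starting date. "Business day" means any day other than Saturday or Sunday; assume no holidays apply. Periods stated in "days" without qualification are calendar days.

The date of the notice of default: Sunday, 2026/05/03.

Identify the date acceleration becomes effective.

2026/07/28

The last day of the grace period: 20 business days after Sunday, 2026/05/03, skipping weekends — May 4, May 5, May 6, May 7, …, May 27, May 28, May 29 — lands on Friday, 2026/05/29.
The last day of the notice period: 45 calendar days after 2026/05/29 is 2026/07/13.
The date acceleration becomes effective: 15 calendar days after 2026/07/13 is 2026/07/28.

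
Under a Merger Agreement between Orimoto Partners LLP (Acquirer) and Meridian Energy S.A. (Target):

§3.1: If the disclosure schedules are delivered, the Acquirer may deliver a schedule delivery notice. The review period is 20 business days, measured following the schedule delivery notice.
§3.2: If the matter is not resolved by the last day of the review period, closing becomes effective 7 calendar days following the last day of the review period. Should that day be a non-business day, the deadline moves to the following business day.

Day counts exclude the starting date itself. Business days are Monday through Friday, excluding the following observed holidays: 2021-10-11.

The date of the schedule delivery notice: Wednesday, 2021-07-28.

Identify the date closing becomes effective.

2021-09-01

From Wednesday, 2021-07-28, 20 business days (Jul 29, Jul 30, Aug 2, Aug 3, …, Aug 23, Aug 24, Aug 25, skipping weekends) brings us to Wednesday, 2021-08-25, which is the last day of the review period.
Adding 7 calendar days to 2021-08-25 gives 2021-09-01, which is the date closing becomes effective. 2021-09-01 is a Wednesday and is not a listed holiday, so no roll-forward applies.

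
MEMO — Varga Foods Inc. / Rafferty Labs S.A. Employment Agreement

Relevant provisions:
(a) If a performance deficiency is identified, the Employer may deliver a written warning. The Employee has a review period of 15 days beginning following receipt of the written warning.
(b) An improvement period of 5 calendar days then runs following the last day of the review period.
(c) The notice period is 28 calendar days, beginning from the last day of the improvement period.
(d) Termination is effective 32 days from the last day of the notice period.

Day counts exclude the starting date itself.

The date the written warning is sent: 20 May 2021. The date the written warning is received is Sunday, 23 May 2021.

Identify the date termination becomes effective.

The last day of the review period: 23 May 2021 + 15 days = 7 June 2021.
The last day of the improvement period: 5 calendar days after 7 June 2021 is 12 June 2021.
The last day of the notice period: 28 calendar days after 12 June 2021 is 10 July 2021.
Adding 32 calendar days to 10 July 2021 gives 11 August 2021, which is the date termination becomes effective.

11 August 2021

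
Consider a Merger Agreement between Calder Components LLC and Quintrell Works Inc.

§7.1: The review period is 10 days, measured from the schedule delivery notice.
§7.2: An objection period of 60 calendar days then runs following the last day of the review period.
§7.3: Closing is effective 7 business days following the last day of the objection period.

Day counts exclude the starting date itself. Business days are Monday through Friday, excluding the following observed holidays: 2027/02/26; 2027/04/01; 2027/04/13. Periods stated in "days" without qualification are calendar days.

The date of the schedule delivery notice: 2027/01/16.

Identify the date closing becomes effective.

2027/04/07

The last day of the review period: 10 calendar days after 2027/01/16 is 2027/01/26.
The last day of the objection period: 2027/01/26 + 60 days = 2027/03/27.
From Saturday, 2027/03/27, 7 business days (Mar 29, Mar 30, Mar 31, Apr 2, Apr 5, Apr 6, Apr 7, skipping weekends and the listed holiday on Apr 1) brings us to Wednesday, 2027/04/07, which is the date closing becomes effective.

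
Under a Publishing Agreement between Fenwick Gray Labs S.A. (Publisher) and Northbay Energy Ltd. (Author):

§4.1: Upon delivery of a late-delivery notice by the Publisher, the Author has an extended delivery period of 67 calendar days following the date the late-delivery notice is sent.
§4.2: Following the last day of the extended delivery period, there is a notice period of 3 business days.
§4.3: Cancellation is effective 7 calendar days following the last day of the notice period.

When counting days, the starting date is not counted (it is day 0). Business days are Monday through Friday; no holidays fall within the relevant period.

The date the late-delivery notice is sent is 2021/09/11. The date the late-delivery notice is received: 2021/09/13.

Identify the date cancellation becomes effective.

The last day of the extended delivery period: 2021/09/11 + 67 days = 2021/11/17.
From Wednesday, 2021/11/17, 3 business days (Nov 18, Nov 19, Nov 22, skipping weekends) brings us to Monday, 2021/11/22, which is the last day of the notice period.
The date cancellation becomes effective: 7 calendar days after 2021/11/22 is 2021/11/29.

2021/11/29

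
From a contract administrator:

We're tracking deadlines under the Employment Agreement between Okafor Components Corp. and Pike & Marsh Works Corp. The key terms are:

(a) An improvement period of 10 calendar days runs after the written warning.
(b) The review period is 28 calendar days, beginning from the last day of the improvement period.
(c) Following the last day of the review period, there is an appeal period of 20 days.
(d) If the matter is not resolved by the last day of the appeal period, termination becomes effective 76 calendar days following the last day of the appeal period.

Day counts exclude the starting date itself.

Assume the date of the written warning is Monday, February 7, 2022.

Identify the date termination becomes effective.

The last day of the improvement period: 10 calendar days after February 7, 2022 is February 17, 2022.
Adding 28 calendar days to February 17, 2022 gives March 17, 2022, which is the last day of the review period.
The last day of the appeal period: March 17, 2022 + 20 days = April 6, 2022.
The date termination becomes effective: April 6, 2022 + 76 days = June 21, 2022.

June 21, 2022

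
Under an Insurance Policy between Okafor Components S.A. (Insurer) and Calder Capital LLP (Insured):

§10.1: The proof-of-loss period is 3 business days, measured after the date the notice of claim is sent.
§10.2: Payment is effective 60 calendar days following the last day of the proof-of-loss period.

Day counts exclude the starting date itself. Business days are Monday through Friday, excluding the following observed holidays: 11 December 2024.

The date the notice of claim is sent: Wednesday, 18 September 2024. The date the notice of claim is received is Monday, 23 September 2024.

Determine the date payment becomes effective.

From Wednesday, 18 September 2024, 3 business days (Sep 19, Sep 20, Sep 23, skipping weekends) brings us to Monday, 23 September 2024, which is the last day of the proof-of-loss period.
The date payment becomes effective: 23 September 2024 + 60 days = 22 November 2024.

22 November 2024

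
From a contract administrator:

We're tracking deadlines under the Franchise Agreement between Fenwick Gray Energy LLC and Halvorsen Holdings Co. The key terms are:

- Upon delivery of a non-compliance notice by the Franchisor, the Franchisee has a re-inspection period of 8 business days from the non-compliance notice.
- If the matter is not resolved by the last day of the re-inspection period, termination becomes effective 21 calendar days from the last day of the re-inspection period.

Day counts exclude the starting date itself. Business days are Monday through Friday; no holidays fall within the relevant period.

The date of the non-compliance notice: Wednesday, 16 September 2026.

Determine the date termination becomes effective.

19 October 2026

The last day of the re-inspection period: 8 business days after Wednesday, 16 September 2026, skipping weekends — Sep 17, Sep 18, Sep 21, Sep 22, Sep 23, Sep 24, Sep 25, Sep 28 — lands on Monday, 28 September 2026.
The date termination becomes effective: 21 calendar days after 28 September 2026 is 19 October 2026.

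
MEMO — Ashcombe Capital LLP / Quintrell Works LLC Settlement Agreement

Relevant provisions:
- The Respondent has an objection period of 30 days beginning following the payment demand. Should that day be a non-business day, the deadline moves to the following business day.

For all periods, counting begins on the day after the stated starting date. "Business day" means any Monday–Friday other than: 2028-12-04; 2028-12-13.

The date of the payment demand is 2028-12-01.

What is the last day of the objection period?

2029-01-01

Adding 30 calendar days to 2028-12-01 gives 2028-12-31, which is the last day of the objection period. That falls on a Sunday, so it rolls to the next business day, Monday, 2029-01-01.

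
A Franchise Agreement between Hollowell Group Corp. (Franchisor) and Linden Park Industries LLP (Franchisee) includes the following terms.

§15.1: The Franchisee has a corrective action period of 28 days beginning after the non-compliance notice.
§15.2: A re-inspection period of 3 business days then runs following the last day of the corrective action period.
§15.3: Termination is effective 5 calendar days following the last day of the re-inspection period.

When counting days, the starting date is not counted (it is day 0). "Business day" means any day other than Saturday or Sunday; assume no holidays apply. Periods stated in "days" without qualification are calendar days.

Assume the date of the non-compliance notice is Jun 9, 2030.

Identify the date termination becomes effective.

The last day of the corrective action period: 28 calendar days after Jun 9, 2030 is Jul 7, 2030.
From Sunday, Jul 7, 2030, 3 business days (Jul 8, Jul 9, Jul 10, skipping weekends) brings us to Wednesday, Jul 10, 2030, which is the last day of the re-inspection period.
Adding 5 calendar days to Jul 10, 2030 gives Jul 15, 2030, which is the date termination becomes effective.

Jul 15, 2030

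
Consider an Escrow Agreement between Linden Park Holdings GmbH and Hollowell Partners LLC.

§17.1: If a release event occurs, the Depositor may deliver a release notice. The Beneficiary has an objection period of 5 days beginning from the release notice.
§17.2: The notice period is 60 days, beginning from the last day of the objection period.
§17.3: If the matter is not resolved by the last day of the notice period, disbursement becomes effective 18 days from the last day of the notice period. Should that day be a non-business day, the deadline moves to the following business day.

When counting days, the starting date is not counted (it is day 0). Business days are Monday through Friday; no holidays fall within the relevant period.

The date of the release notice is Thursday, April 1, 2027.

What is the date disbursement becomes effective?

June 23, 2027

The last day of the objection period: 5 calendar days after April 1, 2027 is April 6, 2027.
The last day of the notice period: 60 calendar days after April 6, 2027 is June 5, 2027.
Adding 18 calendar days to June 5, 2027 gives June 23, 2027, which is the date disbursement becomes effective. June 23, 2027 is a Wednesday, so no roll-forward applies.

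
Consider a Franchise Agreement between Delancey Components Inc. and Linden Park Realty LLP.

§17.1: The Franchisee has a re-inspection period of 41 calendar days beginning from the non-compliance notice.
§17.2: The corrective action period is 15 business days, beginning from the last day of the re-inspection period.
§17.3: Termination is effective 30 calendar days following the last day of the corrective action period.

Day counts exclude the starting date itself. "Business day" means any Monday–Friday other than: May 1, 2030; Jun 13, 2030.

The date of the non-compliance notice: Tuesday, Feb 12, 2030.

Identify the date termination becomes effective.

May 15, 2030

Adding 41 calendar days to Feb 12, 2030 gives Mar 25, 2030, which is the last day of the re-inspection period.
The last day of the corrective action period: 15 business days after Monday, Mar 25, 2030, skipping weekends — Mar 26, Mar 27, Mar 28, Mar 29, …, Apr 11, Apr 12, Apr 15 — lands on Monday, Apr 15, 2030.
Adding 30 calendar days to Apr 15, 2030 gives May 15, 2030, which is the date termination becomes effective.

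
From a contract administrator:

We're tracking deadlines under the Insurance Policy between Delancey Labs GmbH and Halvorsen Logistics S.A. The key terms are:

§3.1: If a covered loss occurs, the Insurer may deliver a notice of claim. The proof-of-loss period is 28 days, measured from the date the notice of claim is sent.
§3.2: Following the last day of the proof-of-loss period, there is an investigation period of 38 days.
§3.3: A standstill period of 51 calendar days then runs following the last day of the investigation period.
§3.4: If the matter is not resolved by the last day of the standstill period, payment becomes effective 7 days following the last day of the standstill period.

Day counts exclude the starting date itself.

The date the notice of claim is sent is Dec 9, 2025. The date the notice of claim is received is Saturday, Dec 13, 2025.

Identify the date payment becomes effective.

Apr 12, 2026

The last day of the proof-of-loss period: 28 calendar days after Dec 9, 2025 is Jan 6, 2026.
Adding 38 calendar days to Jan 6, 2026 gives Feb 13, 2026, which is the last day of the investigation period.
The last day of the standstill period: 51 calendar days after Feb 13, 2026 is Apr 5, 2026.
Adding 7 calendar days to Apr 5, 2026 gives Apr 12, 2026, which is the date payment becomes effective.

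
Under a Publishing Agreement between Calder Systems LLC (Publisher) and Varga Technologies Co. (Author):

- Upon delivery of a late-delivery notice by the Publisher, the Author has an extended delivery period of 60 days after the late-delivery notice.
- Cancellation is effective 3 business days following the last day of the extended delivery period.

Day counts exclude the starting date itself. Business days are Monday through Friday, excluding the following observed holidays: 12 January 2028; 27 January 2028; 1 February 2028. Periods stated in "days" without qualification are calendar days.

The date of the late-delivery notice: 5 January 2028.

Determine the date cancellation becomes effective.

8 March 2028

The last day of the extended delivery period: 60 calendar days after 5 January 2028 is 5 March 2028.
The date cancellation becomes effective: 3 business days after Sunday, 5 March 2028, skipping weekends — Mar 6, Mar 7, Mar 8 — lands on Wednesday, 8 March 2028.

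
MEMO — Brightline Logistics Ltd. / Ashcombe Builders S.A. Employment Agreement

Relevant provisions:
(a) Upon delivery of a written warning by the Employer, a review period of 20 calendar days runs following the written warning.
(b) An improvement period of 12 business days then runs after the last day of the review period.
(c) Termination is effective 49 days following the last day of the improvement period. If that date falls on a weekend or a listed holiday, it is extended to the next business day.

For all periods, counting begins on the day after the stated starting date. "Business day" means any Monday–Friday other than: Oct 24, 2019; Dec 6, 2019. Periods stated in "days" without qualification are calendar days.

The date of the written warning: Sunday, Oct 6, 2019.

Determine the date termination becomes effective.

Dec 31, 2019

The last day of the review period: 20 calendar days after Oct 6, 2019 is Oct 26, 2019.
The last day of the improvement period: counting 12 business days from Saturday, Oct 26, 2019 (Oct 28, Oct 29, Oct 30, Oct 31, …, Nov 8, Nov 11, Nov 12, skipping weekends) reaches Tuesday, Nov 12, 2019.
Adding 49 calendar days to Nov 12, 2019 gives Dec 31, 2019, which is the date termination becomes effective. Dec 31, 2019 is a Tuesday and is not a listed holiday, so no roll-forward applies.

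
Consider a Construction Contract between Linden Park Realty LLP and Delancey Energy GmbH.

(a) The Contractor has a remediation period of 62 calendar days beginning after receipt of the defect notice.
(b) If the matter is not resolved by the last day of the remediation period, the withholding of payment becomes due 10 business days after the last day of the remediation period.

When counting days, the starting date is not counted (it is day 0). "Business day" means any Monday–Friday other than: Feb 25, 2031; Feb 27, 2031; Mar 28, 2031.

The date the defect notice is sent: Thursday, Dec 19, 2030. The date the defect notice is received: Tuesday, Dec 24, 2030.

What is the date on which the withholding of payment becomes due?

Mar 12, 2031

Adding 62 calendar days to Dec 24, 2030 gives Feb 24, 2031, which is the last day of the remediation period.
From Monday, Feb 24, 2031, 10 business days (Feb 26, Feb 28, Mar 3, Mar 4, Mar 5, Mar 6, Mar 7, Mar 10, Mar 11, Mar 12, skipping weekends and the listed holidays on Feb 25, Feb 27) brings us to Wednesday, Mar 12, 2031, which is the date on which the withholding of payment becomes due.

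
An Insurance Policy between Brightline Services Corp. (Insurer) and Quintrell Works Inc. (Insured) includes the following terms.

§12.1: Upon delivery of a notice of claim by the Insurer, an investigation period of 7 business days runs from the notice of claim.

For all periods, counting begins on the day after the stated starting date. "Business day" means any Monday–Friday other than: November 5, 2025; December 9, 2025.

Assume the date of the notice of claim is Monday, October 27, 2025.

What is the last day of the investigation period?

The last day of the investigation period: counting 7 business days from Monday, October 27, 2025 (Oct 28, Oct 29, Oct 30, Oct 31, Nov 3, Nov 4, Nov 6, skipping weekends and the listed holiday on Nov 5) reaches Thursday, November 6, 2025.

November 6, 2025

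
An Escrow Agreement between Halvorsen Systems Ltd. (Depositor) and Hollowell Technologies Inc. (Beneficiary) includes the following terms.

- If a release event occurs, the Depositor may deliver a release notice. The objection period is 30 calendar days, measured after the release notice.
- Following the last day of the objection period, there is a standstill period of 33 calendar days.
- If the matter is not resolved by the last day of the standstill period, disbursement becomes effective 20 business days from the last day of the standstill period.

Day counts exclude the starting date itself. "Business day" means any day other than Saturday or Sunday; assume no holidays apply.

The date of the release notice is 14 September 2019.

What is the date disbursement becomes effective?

The last day of the objection period: 30 calendar days after 14 September 2019 is 14 October 2019.
The last day of the standstill period: 14 October 2019 + 33 days = 16 November 2019.
From Saturday, 16 November 2019, 20 business days (Nov 18, Nov 19, Nov 20, Nov 21, …, Dec 11, Dec 12, Dec 13, skipping weekends) brings us to Friday, 13 December 2019, which is the date disbursement becomes effective.

13 December 2019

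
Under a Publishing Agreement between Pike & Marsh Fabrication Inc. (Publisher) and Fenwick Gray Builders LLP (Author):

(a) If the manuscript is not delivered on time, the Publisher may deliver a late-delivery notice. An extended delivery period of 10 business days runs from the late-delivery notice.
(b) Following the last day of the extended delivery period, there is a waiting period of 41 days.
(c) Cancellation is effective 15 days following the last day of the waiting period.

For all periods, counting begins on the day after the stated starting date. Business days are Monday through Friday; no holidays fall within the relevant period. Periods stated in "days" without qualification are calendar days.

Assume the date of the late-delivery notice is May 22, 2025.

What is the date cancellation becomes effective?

The last day of the extended delivery period: counting 10 business days from Thursday, May 22, 2025 (May 23, May 26, May 27, May 28, May 29, May 30, Jun 2, Jun 3, Jun 4, Jun 5, skipping weekends) reaches Thursday, June 5, 2025.
The last day of the waiting period: June 5, 2025 + 41 days = July 16, 2025.
The date cancellation becomes effective: 15 calendar days after July 16, 2025 is July 31, 2025.

July 31, 2025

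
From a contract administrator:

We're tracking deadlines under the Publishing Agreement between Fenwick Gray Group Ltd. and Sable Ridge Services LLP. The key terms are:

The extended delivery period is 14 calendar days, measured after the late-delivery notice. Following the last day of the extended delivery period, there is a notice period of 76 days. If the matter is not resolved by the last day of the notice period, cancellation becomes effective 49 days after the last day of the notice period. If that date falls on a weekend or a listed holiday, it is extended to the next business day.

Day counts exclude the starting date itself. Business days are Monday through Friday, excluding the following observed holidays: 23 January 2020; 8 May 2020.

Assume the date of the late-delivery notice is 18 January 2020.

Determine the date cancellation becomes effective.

The last day of the extended delivery period: 14 calendar days after 18 January 2020 is 1 February 2020.
Adding 76 calendar days to 1 February 2020 gives 17 April 2020, which is the last day of the notice period.
The date cancellation becomes effective: 49 calendar days after 17 April 2020 is 5 June 2020. 5 June 2020 is a Friday and is not a listed holiday, so no roll-forward applies.

5 June 2020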